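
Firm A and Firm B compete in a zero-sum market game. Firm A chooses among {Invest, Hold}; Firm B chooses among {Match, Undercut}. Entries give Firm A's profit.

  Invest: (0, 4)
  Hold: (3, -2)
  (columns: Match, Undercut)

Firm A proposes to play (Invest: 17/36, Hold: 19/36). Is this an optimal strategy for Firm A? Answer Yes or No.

Against Match this mix gives (17/36)·0 + (19/36)·3 = 19/12.
Against Undercut this mix gives (17/36)·4 + (19/36)·(-2) = 5/6.
Firm B will play Undercut, holding Firm A to 5/6. Shifting weight toward the row that does better against Undercut would raise this floor (the equalizing mix achieves 4/3 against both Undercut and Match), so the proposed strategy is not optimal.

No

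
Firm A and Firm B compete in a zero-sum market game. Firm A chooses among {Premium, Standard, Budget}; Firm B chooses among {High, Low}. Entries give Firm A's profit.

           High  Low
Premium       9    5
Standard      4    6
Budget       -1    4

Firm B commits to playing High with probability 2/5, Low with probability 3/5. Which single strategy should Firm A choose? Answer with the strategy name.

Premium

Expected payoff of Premium: (2/5)·9 + (3/5)·5 = 33/5.
Expected payoff of Standard: (2/5)·4 + (3/5)·6 = 26/5.
Expected payoff of Budget: (2/5)·(-1) + (3/5)·4 = 2.
The largest is 33/5, so Firm A's best response is Premium.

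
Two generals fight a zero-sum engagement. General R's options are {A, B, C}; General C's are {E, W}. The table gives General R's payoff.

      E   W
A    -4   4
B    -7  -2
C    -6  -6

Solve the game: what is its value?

-4

Row minima: A → -4, B → -7, C → -6; maximin = -4.
Column maxima: E → -4, W → 4; minimax = -4.
Since maximin = minimax = -4, there is a saddle point and the value is -4.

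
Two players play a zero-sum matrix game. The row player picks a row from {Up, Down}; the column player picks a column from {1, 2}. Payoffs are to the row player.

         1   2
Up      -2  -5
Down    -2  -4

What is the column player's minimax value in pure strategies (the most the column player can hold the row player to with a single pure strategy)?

Column maxima: 1 → -2, 2 → -4.
The smallest of these is -4.

-4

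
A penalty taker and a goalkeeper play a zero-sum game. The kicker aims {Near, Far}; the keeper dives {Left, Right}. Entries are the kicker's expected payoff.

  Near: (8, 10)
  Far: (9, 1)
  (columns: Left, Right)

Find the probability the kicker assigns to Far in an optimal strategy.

Row minima: Near → 8, Far → 1; maximin = 8.
Column maxima: Left → 9, Right → 10; minimax = 9.
8 ≠ 9, so there is no saddle point; optimal play is mixed.
Let the kicker play Near with probability p. Expected payoff against Left: 8p + 9(1−p) = −p + 9; against Right: 10p + 1(1−p) = 9p + 1.
Setting these equal: −p + 9 = 9p + 1 ⇒ −10p = -8 ⇒ p = 4/5, and the value is (-1)·(4/5) + 9 = 41/5.
For the keeper: with q = P(Left), equating Near's and Far's payoffs gives −2q + 10 = 8q + 1 ⇒ q = 9/10.

1/5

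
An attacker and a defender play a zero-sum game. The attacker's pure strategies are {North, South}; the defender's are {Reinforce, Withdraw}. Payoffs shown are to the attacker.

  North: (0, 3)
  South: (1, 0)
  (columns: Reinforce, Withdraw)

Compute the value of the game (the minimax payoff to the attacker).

Row minima: North → 0, South → 0; maximin = 0.
Column maxima: Reinforce → 1, Withdraw → 3; minimax = 1.
0 ≠ 1, so there is no saddle point; optimal play is mixed.
Let the attacker play North with probability p. Expected payoff against Reinforce: 0p + 1(1−p) = −p + 1; against Withdraw: 3p + 0(1−p) = 3p.
Setting these equal: −p + 1 = 3p ⇒ −4p = -1 ⇒ p = 1/4, and the value is (-1)·(1/4) + 1 = 3/4.
For the defender: with q = P(Reinforce), equating North's and South's payoffs gives −3q + 3 = q ⇒ q = 3/4.

3/4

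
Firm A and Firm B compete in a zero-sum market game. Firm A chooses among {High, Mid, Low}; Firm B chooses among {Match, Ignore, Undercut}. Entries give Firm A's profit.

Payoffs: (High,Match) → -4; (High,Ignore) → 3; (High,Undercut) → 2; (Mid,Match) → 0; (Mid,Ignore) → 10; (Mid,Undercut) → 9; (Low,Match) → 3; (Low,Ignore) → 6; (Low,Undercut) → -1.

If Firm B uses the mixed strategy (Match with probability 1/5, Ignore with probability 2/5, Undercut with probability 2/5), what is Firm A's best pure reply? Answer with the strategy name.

Expected payoff of High: (1/5)·(-4) + (2/5)·3 + (2/5)·2 = 6/5.
Expected payoff of Mid: (1/5)·0 + (2/5)·10 + (2/5)·9 = 38/5.
Expected payoff of Low: (1/5)·3 + (2/5)·6 + (2/5)·(-1) = 13/5.
The largest is 38/5, so Firm A's best response is Mid.

Mid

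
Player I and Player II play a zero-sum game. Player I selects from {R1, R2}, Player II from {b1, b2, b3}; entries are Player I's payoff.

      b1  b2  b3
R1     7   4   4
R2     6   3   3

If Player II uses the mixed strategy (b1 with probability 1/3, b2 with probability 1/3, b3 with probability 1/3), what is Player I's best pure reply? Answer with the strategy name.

R1

Expected payoff of R1: (1/3)·7 + (1/3)·4 + (1/3)·4 = 5.
Expected payoff of R2: (1/3)·6 + (1/3)·3 + (1/3)·3 = 4.
The largest is 5, so Player I's best response is R1.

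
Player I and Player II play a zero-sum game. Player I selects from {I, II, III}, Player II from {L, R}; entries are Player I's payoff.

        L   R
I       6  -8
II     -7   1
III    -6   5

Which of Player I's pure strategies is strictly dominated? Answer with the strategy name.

II

III gives a strictly higher payoff than II against every column: -6 > -7, 5 > 1.
So II is strictly dominated and Player I never plays it.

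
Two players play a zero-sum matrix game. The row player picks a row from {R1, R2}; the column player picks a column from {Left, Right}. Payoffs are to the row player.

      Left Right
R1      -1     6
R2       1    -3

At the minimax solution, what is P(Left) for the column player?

9/11

Row minima: R1 → -1, R2 → -3; maximin = -1.
Column maxima: Left → 1, Right → 6; minimax = 1.
-1 ≠ 1, so there is no saddle point; optimal play is mixed.
Let the row player play R1 with probability p. Expected payoff against Left: (-1)p + 1(1−p) = −2p + 1; against Right: 6p + (-3)(1−p) = 9p − 3.
Setting these equal: −2p + 1 = 9p − 3 ⇒ −11p = -4 ⇒ p = 4/11, and the value is (-2)·(4/11) + 1 = 3/11.
For the column player: with q = P(Left), equating R1's and R2's payoffs gives −7q + 6 = 4q − 3 ⇒ q = 9/11.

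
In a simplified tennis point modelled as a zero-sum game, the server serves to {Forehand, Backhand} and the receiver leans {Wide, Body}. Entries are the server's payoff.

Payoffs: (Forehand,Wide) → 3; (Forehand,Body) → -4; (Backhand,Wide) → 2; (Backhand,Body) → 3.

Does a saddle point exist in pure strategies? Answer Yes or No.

Row minima: Forehand → -4, Backhand → 2; maximin = 2.
Column maxima: Wide → 3, Body → 3; minimax = 3.
2 ≠ 3, so no pure-strategy equilibrium exists.

No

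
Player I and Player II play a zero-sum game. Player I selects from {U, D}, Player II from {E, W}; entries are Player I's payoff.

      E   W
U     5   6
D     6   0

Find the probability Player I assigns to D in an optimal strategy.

1/7

Row minima: U → 5, D → 0; maximin = 5.
Column maxima: E → 6, W → 6; minimax = 6.
5 ≠ 6, so there is no saddle point; optimal play is mixed.
Let Player I play U with probability p. Expected payoff against E: 5p + 6(1−p) = −p + 6; against W: 6p + 0(1−p) = 6p.
Setting these equal: −p + 6 = 6p ⇒ −7p = -6 ⇒ p = 6/7, and the value is (-1)·(6/7) + 6 = 36/7.
For Player II: with q = P(E), equating U's and D's payoffs gives −q + 6 = 6q ⇒ q = 6/7.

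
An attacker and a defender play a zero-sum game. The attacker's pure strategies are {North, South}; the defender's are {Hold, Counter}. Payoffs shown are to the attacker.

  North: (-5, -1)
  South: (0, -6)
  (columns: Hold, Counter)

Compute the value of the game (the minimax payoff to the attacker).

-3

Row minima: North → -5, South → -6; maximin = -5.
Column maxima: Hold → 0, Counter → -1; minimax = -1.
-5 ≠ -1, so there is no saddle point; optimal play is mixed.
Let the attacker play North with probability p. Expected payoff against Hold: (-5)p + 0(1−p) = −5p; against Counter: (-1)p + (-6)(1−p) = 5p − 6.
Setting these equal: −5p = 5p − 6 ⇒ −10p = -6 ⇒ p = 3/5, and the value is (-5)·(3/5) = -3.
For the defender: with q = P(Hold), equating North's and South's payoffs gives −4q − 1 = 6q − 6 ⇒ q = 1/2.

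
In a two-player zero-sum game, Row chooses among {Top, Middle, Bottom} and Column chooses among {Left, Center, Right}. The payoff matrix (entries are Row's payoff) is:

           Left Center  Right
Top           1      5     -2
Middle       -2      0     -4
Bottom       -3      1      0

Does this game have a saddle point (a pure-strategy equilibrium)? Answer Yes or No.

Row minima: Top → -2, Middle → -4, Bottom → -3; maximin = -2.
Column maxima: Left → 1, Center → 5, Right → 0; minimax = 0.
-2 ≠ 0, so no pure-strategy equilibrium exists.

No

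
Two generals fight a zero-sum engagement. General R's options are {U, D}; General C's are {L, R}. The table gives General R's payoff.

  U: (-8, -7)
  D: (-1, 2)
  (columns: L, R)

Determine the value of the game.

-1

Row minima: U → -8, D → -1; maximin = -1.
Column maxima: L → -1, R → 2; minimax = -1.
Since maximin = minimax = -1, there is a saddle point and the value is -1.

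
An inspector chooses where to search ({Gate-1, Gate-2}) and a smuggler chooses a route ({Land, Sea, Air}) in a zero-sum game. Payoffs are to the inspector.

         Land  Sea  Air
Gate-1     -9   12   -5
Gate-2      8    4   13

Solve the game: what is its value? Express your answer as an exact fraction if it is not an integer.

132/25

Row minima: Gate-1 → -9, Gate-2 → 4; maximin = 4.
Column maxima: Land → 8, Sea → 12, Air → 13; minimax = 8.
4 ≠ 8, so there is no saddle point; optimal play is mixed.
Air is strictly dominated by Land (it gives the inspector strictly more in every row), so the smuggler never plays it.
On the remaining 2×2 (Gate-1, Gate-2 vs Land, Sea):
Let the inspector play Gate-1 with probability p. Expected payoff against Land: (-9)p + 8(1−p) = −17p + 8; against Sea: 12p + 4(1−p) = 8p + 4.
Setting these equal: −17p + 8 = 8p + 4 ⇒ −25p = -4 ⇒ p = 4/25, and the value is (-17)·(4/25) + 8 = 132/25.
For the smuggler: with q = P(Land), equating Gate-1's and Gate-2's payoffs gives −21q + 12 = 4q + 4 ⇒ q = 8/25.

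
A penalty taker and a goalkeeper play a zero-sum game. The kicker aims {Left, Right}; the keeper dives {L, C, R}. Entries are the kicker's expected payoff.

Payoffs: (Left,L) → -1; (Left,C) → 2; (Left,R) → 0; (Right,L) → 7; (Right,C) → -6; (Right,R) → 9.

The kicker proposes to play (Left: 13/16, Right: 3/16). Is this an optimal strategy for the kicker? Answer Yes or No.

Yes

Against L this mix gives (13/16)·(-1) + (3/16)·7 = 1/2.
Against C this mix gives (13/16)·2 + (3/16)·(-6) = 1/2.
Against R this mix gives (13/16)·0 + (3/16)·9 = 27/16.
All of the keeper's active replies (L, C) yield 1/2, and no column does worse for the kicker. The mix makes the keeper indifferent and guarantees 1/2, so it is optimal.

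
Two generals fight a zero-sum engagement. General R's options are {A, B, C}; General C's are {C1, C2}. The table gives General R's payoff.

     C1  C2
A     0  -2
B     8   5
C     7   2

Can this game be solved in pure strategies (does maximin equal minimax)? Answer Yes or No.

Row minima: A → -2, B → 5, C → 2; maximin = 5.
Column maxima: C1 → 8, C2 → 5; minimax = 5.
maximin = minimax = 5, so a saddle point exists.

Yes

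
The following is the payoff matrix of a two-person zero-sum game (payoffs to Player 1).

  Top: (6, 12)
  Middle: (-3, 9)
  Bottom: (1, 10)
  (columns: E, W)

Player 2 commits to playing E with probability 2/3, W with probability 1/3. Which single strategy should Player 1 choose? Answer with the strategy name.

Top

Expected payoff of Top: (2/3)·6 + (1/3)·12 = 8.
Expected payoff of Middle: (2/3)·(-3) + (1/3)·9 = 1.
Expected payoff of Bottom: (2/3)·1 + (1/3)·10 = 4.
The largest is 8, so Player 1's best response is Top.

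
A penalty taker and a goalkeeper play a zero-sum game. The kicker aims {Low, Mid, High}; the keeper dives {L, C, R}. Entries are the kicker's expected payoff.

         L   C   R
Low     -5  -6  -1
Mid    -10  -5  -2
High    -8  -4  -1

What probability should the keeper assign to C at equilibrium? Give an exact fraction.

Row minima: Low → -6, Mid → -10, High → -8; maximin = -6.
Column maxima: L → -5, C → -4, R → -1; minimax = -5.
-6 ≠ -5, so there is no saddle point; optimal play is mixed.
Mid is strictly dominated by High, so the kicker never plays it.
R is strictly dominated by L (it gives the kicker strictly more in every row), so the keeper never plays it.
On the remaining 2×2 (Low, High vs L, C):
Let the kicker play Low with probability p. Expected payoff against L: (-5)p + (-8)(1−p) = 3p − 8; against C: (-6)p + (-4)(1−p) = −2p − 4.
Setting these equal: 3p − 8 = −2p − 4 ⇒ 5p = 4 ⇒ p = 4/5, and the value is (3)·(4/5) − 8 = -28/5.
For the keeper: with q = P(L), equating Low's and High's payoffs gives q − 6 = −4q − 4 ⇒ q = 2/5.

3/5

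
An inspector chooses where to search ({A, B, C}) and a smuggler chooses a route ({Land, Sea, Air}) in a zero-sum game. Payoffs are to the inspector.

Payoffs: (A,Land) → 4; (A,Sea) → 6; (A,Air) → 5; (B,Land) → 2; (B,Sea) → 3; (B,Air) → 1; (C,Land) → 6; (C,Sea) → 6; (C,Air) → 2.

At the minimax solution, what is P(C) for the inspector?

Row minima: A → 4, B → 1, C → 2; maximin = 4.
Column maxima: Land → 6, Sea → 6, Air → 5; minimax = 5.
4 ≠ 5, so there is no saddle point; optimal play is mixed.
B is strictly dominated by A, so the inspector never plays it.
Sea is strictly dominated by Air (it gives the inspector strictly more in every row), so the smuggler never plays it.
On the remaining 2×2 (A, C vs Land, Air):
Let the inspector play A with probability p. Expected payoff against Land: 4p + 6(1−p) = −2p + 6; against Air: 5p + 2(1−p) = 3p + 2.
Setting these equal: −2p + 6 = 3p + 2 ⇒ −5p = -4 ⇒ p = 4/5, and the value is (-2)·(4/5) + 6 = 22/5.
For the smuggler: with q = P(Land), equating A's and C's payoffs gives −q + 5 = 4q + 2 ⇒ q = 3/5.

1/5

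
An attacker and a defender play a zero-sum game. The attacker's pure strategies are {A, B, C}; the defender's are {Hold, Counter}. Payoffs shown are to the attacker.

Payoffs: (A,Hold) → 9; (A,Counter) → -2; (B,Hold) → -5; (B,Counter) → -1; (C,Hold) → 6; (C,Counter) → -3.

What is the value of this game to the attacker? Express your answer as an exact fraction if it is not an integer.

-19/15

Row minima: A → -2, B → -5, C → -3; maximin = -2.
Column maxima: Hold → 9, Counter → -1; minimax = -1.
-2 ≠ -1, so there is no saddle point; optimal play is mixed.
C is strictly dominated by A, so the attacker never plays it.
On the remaining 2×2 (A, B vs Hold, Counter):
Let the attacker play A with probability p. Expected payoff against Hold: 9p + (-5)(1−p) = 14p − 5; against Counter: (-2)p + (-1)(1−p) = −p − 1.
Setting these equal: 14p − 5 = −p − 1 ⇒ 15p = 4 ⇒ p = 4/15, and the value is (14)·(4/15) − 5 = -19/15.
For the defender: with q = P(Hold), equating A's and B's payoffs gives 11q − 2 = −4q − 1 ⇒ q = 1/15.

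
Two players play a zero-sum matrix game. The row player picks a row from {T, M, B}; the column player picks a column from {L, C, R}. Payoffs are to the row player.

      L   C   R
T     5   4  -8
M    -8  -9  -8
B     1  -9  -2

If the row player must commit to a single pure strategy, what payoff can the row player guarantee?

-8

Row minima: T → -8, M → -9, B → -9.
The best of these is -8.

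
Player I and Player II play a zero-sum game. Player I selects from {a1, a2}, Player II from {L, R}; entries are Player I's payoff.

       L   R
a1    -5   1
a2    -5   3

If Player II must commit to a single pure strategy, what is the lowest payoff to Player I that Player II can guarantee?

Column maxima: L → -5, R → 3.
The smallest of these is -5.

-5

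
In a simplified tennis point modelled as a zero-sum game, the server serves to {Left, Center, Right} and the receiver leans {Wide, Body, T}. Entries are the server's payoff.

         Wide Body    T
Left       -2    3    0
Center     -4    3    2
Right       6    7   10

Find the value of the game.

6

Row minima: Left → -2, Center → -4, Right → 6; maximin = 6.
Column maxima: Wide → 6, Body → 7, T → 10; minimax = 6.
Since maximin = minimax = 6, there is a saddle point and the value is 6.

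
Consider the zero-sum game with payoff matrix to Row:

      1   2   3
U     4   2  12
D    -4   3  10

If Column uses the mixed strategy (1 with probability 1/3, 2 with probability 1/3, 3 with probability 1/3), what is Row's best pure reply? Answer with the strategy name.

Expected payoff of U: (1/3)·4 + (1/3)·2 + (1/3)·12 = 6.
Expected payoff of D: (1/3)·(-4) + (1/3)·3 + (1/3)·10 = 3.
The largest is 6, so Row's best response is U.

U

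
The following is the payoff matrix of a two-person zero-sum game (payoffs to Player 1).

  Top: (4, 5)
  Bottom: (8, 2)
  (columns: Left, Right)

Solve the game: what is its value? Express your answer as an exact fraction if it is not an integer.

Row minima: Top → 4, Bottom → 2; maximin = 4.
Column maxima: Left → 8, Right → 5; minimax = 5.
4 ≠ 5, so there is no saddle point; optimal play is mixed.
Let Player 1 play Top with probability p. Expected payoff against Left: 4p + 8(1−p) = −4p + 8; against Right: 5p + 2(1−p) = 3p + 2.
Setting these equal: −4p + 8 = 3p + 2 ⇒ −7p = -6 ⇒ p = 6/7, and the value is (-4)·(6/7) + 8 = 32/7.
For Player 2: with q = P(Left), equating Top's and Bottom's payoffs gives −q + 5 = 6q + 2 ⇒ q = 3/7.

32/7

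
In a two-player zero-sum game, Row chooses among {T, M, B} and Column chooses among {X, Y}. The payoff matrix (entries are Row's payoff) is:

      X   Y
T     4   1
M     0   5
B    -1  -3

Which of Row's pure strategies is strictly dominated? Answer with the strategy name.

T gives a strictly higher payoff than B against every column: 4 > -1, 1 > -3.
So B is strictly dominated and Row never plays it.

B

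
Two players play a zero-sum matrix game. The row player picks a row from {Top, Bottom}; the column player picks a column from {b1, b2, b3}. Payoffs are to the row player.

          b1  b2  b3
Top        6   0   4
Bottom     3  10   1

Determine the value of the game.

40/13

Row minima: Top → 0, Bottom → 1; maximin = 1.
Column maxima: b1 → 6, b2 → 10, b3 → 4; minimax = 4.
1 ≠ 4, so there is no saddle point; optimal play is mixed.
b1 is strictly dominated by b3 (it gives the row player strictly more in every row), so the column player never plays it.
On the remaining 2×2 (Top, Bottom vs b2, b3):
Let the row player play Top with probability p. Expected payoff against b2: 0p + 10(1−p) = −10p + 10; against b3: 4p + 1(1−p) = 3p + 1.
Setting these equal: −10p + 10 = 3p + 1 ⇒ −13p = -9 ⇒ p = 9/13, and the value is (-10)·(9/13) + 10 = 40/13.
For the column player: with q = P(b2), equating Top's and Bottom's payoffs gives −4q + 4 = 9q + 1 ⇒ q = 3/13.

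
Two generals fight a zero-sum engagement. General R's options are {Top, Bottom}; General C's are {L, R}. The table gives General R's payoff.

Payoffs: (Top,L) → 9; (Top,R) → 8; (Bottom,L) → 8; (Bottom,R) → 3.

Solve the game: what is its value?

8

Row minima: Top → 8, Bottom → 3; maximin = 8.
Column maxima: L → 9, R → 8; minimax = 8.
Since maximin = minimax = 8, there is a saddle point and the value is 8.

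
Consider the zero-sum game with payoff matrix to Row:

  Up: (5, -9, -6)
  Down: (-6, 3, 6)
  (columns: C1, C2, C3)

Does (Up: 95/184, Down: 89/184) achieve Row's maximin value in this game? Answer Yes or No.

Against C1 this mix gives (95/184)·5 + (89/184)·(-6) = -59/184.
Against C2 this mix gives (95/184)·(-9) + (89/184)·3 = -147/46.
Against C3 this mix gives (95/184)·(-6) + (89/184)·6 = -9/46.
Column will play C2, holding Row to -147/46. Shifting weight toward the row that does better against C2 would raise this floor (the equalizing mix achieves -39/23 against both C2 and C1), so the proposed strategy is not optimal.

No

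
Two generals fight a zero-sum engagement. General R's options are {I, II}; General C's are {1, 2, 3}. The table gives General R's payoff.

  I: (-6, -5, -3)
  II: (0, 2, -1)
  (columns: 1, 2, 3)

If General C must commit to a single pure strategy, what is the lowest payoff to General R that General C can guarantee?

Column maxima: 1 → 0, 2 → 2, 3 → -1.
The smallest of these is -1.

-1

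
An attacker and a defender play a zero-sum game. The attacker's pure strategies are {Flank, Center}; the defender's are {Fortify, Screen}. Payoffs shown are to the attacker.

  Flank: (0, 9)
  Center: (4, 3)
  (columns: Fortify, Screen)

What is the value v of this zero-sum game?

18/5

Row minima: Flank → 0, Center → 3; maximin = 3.
Column maxima: Fortify → 4, Screen → 9; minimax = 4.
3 ≠ 4, so there is no saddle point; optimal play is mixed.
Let the attacker play Flank with probability p. Expected payoff against Fortify: 0p + 4(1−p) = −4p + 4; against Screen: 9p + 3(1−p) = 6p + 3.
Setting these equal: −4p + 4 = 6p + 3 ⇒ −10p = -1 ⇒ p = 1/10, and the value is (-4)·(1/10) + 4 = 18/5.
For the defender: with q = P(Fortify), equating Flank's and Center's payoffs gives −9q + 9 = q + 3 ⇒ q = 3/5.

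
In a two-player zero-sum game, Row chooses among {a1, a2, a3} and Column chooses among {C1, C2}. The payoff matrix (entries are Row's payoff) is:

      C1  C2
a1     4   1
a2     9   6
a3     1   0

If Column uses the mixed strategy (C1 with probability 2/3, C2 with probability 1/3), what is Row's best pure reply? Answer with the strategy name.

Expected payoff of a1: (2/3)·4 + (1/3)·1 = 3.
Expected payoff of a2: (2/3)·9 + (1/3)·6 = 8.
Expected payoff of a3: (2/3)·1 + (1/3)·0 = 2/3.
The largest is 8, so Row's best response is a2.

a2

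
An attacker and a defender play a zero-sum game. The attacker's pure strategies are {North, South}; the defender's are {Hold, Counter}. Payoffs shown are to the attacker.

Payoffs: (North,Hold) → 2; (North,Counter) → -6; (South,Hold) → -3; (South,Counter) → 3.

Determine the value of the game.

-6/7

Row minima: North → -6, South → -3; maximin = -3.
Column maxima: Hold → 2, Counter → 3; minimax = 2.
-3 ≠ 2, so there is no saddle point; optimal play is mixed.
Let the attacker play North with probability p. Expected payoff against Hold: 2p + (-3)(1−p) = 5p − 3; against Counter: (-6)p + 3(1−p) = −9p + 3.
Setting these equal: 5p − 3 = −9p + 3 ⇒ 14p = 6 ⇒ p = 3/7, and the value is (5)·(3/7) − 3 = -6/7.
For the defender: with q = P(Hold), equating North's and South's payoffs gives 8q − 6 = −6q + 3 ⇒ q = 9/14.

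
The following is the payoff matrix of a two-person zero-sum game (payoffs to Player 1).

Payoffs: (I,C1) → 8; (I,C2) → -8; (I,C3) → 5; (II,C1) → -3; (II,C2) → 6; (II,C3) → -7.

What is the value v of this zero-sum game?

Row minima: I → -8, II → -7; maximin = -7.
Column maxima: C1 → 8, C2 → 6, C3 → 5; minimax = 5.
-7 ≠ 5, so there is no saddle point; optimal play is mixed.
C1 is strictly dominated by C3 (it gives Player 1 strictly more in every row), so Player 2 never plays it.
On the remaining 2×2 (I, II vs C2, C3):
Let Player 1 play I with probability p. Expected payoff against C2: (-8)p + 6(1−p) = −14p + 6; against C3: 5p + (-7)(1−p) = 12p − 7.
Setting these equal: −14p + 6 = 12p − 7 ⇒ −26p = -13 ⇒ p = 1/2, and the value is (-14)·(1/2) + 6 = -1.
For Player 2: with q = P(C2), equating I's and II's payoffs gives −13q + 5 = 13q − 7 ⇒ q = 6/13.

-1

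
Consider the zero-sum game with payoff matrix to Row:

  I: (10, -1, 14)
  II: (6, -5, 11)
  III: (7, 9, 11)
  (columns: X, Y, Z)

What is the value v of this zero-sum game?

97/13

Row minima: I → -1, II → -5, III → 7; maximin = 7.
Column maxima: X → 10, Y → 9, Z → 14; minimax = 9.
7 ≠ 9, so there is no saddle point; optimal play is mixed.
II is strictly dominated by I, so Row never plays it.
Z is strictly dominated by X (it gives Row strictly more in every row), so Column never plays it.
On the remaining 2×2 (I, III vs X, Y):
Let Row play I with probability p. Expected payoff against X: 10p + 7(1−p) = 3p + 7; against Y: (-1)p + 9(1−p) = −10p + 9.
Setting these equal: 3p + 7 = −10p + 9 ⇒ 13p = 2 ⇒ p = 2/13, and the value is (3)·(2/13) + 7 = 97/13.
For Column: with q = P(X), equating I's and III's payoffs gives 11q − 1 = −2q + 9 ⇒ q = 10/13.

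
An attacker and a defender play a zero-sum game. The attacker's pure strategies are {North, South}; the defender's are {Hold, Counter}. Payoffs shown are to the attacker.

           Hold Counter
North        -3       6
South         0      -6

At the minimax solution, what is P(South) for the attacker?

Row minima: North → -3, South → -6; maximin = -3.
Column maxima: Hold → 0, Counter → 6; minimax = 0.
-3 ≠ 0, so there is no saddle point; optimal play is mixed.
Let the attacker play North with probability p. Expected payoff against Hold: (-3)p + 0(1−p) = −3p; against Counter: 6p + (-6)(1−p) = 12p − 6.
Setting these equal: −3p = 12p − 6 ⇒ −15p = -6 ⇒ p = 2/5, and the value is (-3)·(2/5) = -6/5.
For the defender: with q = P(Hold), equating North's and South's payoffs gives −9q + 6 = 6q − 6 ⇒ q = 4/5.

3/5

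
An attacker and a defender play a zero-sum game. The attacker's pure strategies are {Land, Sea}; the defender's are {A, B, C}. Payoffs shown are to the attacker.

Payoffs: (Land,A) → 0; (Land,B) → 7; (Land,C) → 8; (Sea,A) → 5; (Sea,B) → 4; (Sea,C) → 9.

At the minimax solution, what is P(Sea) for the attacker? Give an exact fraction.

7/8

Row minima: Land → 0, Sea → 4; maximin = 4.
Column maxima: A → 5, B → 7, C → 9; minimax = 5.
4 ≠ 5, so there is no saddle point; optimal play is mixed.
C is strictly dominated by A (it gives the attacker strictly more in every row), so the defender never plays it.
On the remaining 2×2 (Land, Sea vs A, B):
Let the attacker play Land with probability p. Expected payoff against A: 0p + 5(1−p) = −5p + 5; against B: 7p + 4(1−p) = 3p + 4.
Setting these equal: −5p + 5 = 3p + 4 ⇒ −8p = -1 ⇒ p = 1/8, and the value is (-5)·(1/8) + 5 = 35/8.
For the defender: with q = P(A), equating Land's and Sea's payoffs gives −7q + 7 = q + 4 ⇒ q = 3/8.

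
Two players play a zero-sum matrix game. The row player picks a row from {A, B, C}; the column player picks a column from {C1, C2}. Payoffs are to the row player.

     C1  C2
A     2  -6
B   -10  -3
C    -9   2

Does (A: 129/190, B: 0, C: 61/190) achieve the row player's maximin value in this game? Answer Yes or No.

No

Against C1 this mix gives (129/190)·2 + (61/190)·(-9) = -291/190.
Against C2 this mix gives (129/190)·(-6) + (61/190)·2 = -326/95.
The column player will play C2, holding the row player to -326/95. Shifting weight toward the row that does better against C2 would raise this floor (the equalizing mix achieves -50/19 against both C2 and C1), so the proposed strategy is not optimal.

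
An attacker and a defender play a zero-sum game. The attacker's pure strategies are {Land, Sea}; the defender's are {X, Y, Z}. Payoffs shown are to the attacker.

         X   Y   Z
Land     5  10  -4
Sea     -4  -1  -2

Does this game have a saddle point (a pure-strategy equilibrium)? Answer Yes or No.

No

Row minima: Land → -4, Sea → -4; maximin = -4.
Column maxima: X → 5, Y → 10, Z → -2; minimax = -2.
-4 ≠ -2, so no pure-strategy equilibrium exists.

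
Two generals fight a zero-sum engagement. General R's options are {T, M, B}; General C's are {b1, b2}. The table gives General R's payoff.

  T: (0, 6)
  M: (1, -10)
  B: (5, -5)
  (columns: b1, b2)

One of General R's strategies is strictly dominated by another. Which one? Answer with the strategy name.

M

B gives a strictly higher payoff than M against every column: 5 > 1, -5 > -10.
So M is strictly dominated and General R never plays it.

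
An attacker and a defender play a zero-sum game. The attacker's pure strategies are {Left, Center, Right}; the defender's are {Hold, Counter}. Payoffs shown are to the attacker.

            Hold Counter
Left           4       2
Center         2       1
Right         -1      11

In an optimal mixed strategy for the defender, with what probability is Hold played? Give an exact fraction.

Row minima: Left → 2, Center → 1, Right → -1; maximin = 2.
Column maxima: Hold → 4, Counter → 11; minimax = 4.
2 ≠ 4, so there is no saddle point; optimal play is mixed.
Center is strictly dominated by Left, so the attacker never plays it.
On the remaining 2×2 (Left, Right vs Hold, Counter):
Let the attacker play Left with probability p. Expected payoff against Hold: 4p + (-1)(1−p) = 5p − 1; against Counter: 2p + 11(1−p) = −9p + 11.
Setting these equal: 5p − 1 = −9p + 11 ⇒ 14p = 12 ⇒ p = 6/7, and the value is (5)·(6/7) − 1 = 23/7.
For the defender: with q = P(Hold), equating Left's and Right's payoffs gives 2q + 2 = −12q + 11 ⇒ q = 9/14.

9/14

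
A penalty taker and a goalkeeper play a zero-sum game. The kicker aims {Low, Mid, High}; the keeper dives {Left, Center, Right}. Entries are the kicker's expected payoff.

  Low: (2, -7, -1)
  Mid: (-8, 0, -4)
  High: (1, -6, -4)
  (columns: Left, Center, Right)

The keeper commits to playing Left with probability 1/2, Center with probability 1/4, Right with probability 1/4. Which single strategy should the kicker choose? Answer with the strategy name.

Expected payoff of Low: (1/2)·2 + (1/4)·(-7) + (1/4)·(-1) = -1.
Expected payoff of Mid: (1/2)·(-8) + (1/4)·0 + (1/4)·(-4) = -5.
Expected payoff of High: (1/2)·1 + (1/4)·(-6) + (1/4)·(-4) = -2.
The largest is -1, so the kicker's best response is Low.

Low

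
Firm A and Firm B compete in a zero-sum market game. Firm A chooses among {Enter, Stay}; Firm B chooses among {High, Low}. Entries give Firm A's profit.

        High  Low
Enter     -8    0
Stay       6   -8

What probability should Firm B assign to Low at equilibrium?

Row minima: Enter → -8, Stay → -8; maximin = -8.
Column maxima: High → 6, Low → 0; minimax = 0.
-8 ≠ 0, so there is no saddle point; optimal play is mixed.
Let Firm A play Enter with probability p. Expected payoff against High: (-8)p + 6(1−p) = −14p + 6; against Low: 0p + (-8)(1−p) = 8p − 8.
Setting these equal: −14p + 6 = 8p − 8 ⇒ −22p = -14 ⇒ p = 7/11, and the value is (-14)·(7/11) + 6 = -32/11.
For Firm B: with q = P(High), equating Enter's and Stay's payoffs gives −8q = 14q − 8 ⇒ q = 4/11.

7/11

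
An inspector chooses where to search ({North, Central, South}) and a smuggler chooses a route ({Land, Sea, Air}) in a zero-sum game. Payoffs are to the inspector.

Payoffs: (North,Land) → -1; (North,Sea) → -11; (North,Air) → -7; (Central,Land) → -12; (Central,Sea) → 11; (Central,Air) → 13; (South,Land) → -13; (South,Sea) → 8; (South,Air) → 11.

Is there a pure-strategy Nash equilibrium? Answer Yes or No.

Row minima: North → -11, Central → -12, South → -13; maximin = -11.
Column maxima: Land → -1, Sea → 11, Air → 13; minimax = -1.
-11 ≠ -1, so no pure-strategy equilibrium exists.

No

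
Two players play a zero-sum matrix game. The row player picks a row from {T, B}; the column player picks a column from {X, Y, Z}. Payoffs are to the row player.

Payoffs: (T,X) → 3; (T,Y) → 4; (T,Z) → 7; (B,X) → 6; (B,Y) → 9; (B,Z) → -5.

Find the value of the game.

19/5

Row minima: T → 3, B → -5; maximin = 3.
Column maxima: X → 6, Y → 9, Z → 7; minimax = 6.
3 ≠ 6, so there is no saddle point; optimal play is mixed.
Y is strictly dominated by X (it gives the row player strictly more in every row), so the column player never plays it.
On the remaining 2×2 (T, B vs X, Z):
Let the row player play T with probability p. Expected payoff against X: 3p + 6(1−p) = −3p + 6; against Z: 7p + (-5)(1−p) = 12p − 5.
Setting these equal: −3p + 6 = 12p − 5 ⇒ −15p = -11 ⇒ p = 11/15, and the value is (-3)·(11/15) + 6 = 19/5.
For the column player: with q = P(X), equating T's and B's payoffs gives −4q + 7 = 11q − 5 ⇒ q = 4/5.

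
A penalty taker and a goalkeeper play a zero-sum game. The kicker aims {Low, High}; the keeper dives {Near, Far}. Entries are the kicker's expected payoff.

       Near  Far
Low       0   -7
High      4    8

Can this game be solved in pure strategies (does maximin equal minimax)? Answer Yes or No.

Row minima: Low → -7, High → 4; maximin = 4.
Column maxima: Near → 4, Far → 8; minimax = 4.
maximin = minimax = 4, so a saddle point exists.

Yes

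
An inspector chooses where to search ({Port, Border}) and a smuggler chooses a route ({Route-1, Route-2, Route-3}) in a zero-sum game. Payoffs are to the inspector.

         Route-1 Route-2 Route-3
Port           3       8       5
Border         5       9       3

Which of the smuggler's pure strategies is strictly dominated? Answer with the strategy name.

Route-2

Route-1 holds the inspector's payoff strictly below Route-2 in every row: 3 < 8, 5 < 9.
So Route-2 is strictly dominated for the smuggler.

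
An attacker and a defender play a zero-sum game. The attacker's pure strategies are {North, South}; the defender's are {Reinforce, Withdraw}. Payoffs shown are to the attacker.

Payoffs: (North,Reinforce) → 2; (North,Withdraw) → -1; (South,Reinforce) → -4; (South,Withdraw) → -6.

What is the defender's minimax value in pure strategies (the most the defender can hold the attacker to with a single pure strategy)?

Column maxima: Reinforce → 2, Withdraw → -1.
The smallest of these is -1.

-1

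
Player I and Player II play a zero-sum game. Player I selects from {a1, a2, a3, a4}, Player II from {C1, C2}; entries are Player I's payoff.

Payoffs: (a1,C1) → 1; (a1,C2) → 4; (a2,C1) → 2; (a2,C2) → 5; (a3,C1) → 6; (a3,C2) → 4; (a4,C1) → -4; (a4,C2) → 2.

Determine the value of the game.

Row minima: a1 → 1, a2 → 2, a3 → 4, a4 → -4; maximin = 4.
Column maxima: C1 → 6, C2 → 5; minimax = 5.
4 ≠ 5, so there is no saddle point; optimal play is mixed.
a1 is strictly dominated by a2, so Player I never plays it.
a4 is strictly dominated by a2, so Player I never plays it.
On the remaining 2×2 (a2, a3 vs C1, C2):
Let Player I play a2 with probability p. Expected payoff against C1: 2p + 6(1−p) = −4p + 6; against C2: 5p + 4(1−p) = p + 4.
Setting these equal: −4p + 6 = p + 4 ⇒ −5p = -2 ⇒ p = 2/5, and the value is (-4)·(2/5) + 6 = 22/5.
For Player II: with q = P(C1), equating a2's and a3's payoffs gives −3q + 5 = 2q + 4 ⇒ q = 1/5.

22/5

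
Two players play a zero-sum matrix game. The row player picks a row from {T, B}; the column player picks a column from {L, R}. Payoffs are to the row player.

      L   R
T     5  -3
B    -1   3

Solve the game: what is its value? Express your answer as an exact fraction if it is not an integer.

Row minima: T → -3, B → -1; maximin = -1.
Column maxima: L → 5, R → 3; minimax = 3.
-1 ≠ 3, so there is no saddle point; optimal play is mixed.
Let the row player play T with probability p. Expected payoff against L: 5p + (-1)(1−p) = 6p − 1; against R: (-3)p + 3(1−p) = −6p + 3.
Setting these equal: 6p − 1 = −6p + 3 ⇒ 12p = 4 ⇒ p = 1/3, and the value is (6)·(1/3) − 1 = 1.
For the column player: with q = P(L), equating T's and B's payoffs gives 8q − 3 = −4q + 3 ⇒ q = 1/2.

1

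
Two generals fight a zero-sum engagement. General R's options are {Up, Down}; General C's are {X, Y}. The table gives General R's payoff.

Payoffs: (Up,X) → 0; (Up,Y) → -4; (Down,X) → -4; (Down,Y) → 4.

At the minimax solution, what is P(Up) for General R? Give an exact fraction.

2/3

Row minima: Up → -4, Down → -4; maximin = -4.
Column maxima: X → 0, Y → 4; minimax = 0.
-4 ≠ 0, so there is no saddle point; optimal play is mixed.
Let General R play Up with probability p. Expected payoff against X: 0p + (-4)(1−p) = 4p − 4; against Y: (-4)p + 4(1−p) = −8p + 4.
Setting these equal: 4p − 4 = −8p + 4 ⇒ 12p = 8 ⇒ p = 2/3, and the value is (4)·(2/3) − 4 = -4/3.
For General C: with q = P(X), equating Up's and Down's payoffs gives 4q − 4 = −8q + 4 ⇒ q = 2/3.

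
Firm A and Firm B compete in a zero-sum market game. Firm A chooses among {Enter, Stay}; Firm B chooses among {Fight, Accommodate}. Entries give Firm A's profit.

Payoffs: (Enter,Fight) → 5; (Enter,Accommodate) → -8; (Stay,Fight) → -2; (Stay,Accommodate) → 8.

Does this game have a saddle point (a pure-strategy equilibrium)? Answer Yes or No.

No

Row minima: Enter → -8, Stay → -2; maximin = -2.
Column maxima: Fight → 5, Accommodate → 8; minimax = 5.
-2 ≠ 5, so no pure-strategy equilibrium exists.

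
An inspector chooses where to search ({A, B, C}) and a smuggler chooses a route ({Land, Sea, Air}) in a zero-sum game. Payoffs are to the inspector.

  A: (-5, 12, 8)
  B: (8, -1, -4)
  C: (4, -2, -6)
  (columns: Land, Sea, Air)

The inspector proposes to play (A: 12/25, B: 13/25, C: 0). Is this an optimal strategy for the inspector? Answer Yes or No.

Against Land this mix gives (12/25)·(-5) + (13/25)·8 = 44/25.
Against Sea this mix gives (12/25)·12 + (13/25)·(-1) = 131/25.
Against Air this mix gives (12/25)·8 + (13/25)·(-4) = 44/25.
All of the smuggler's active replies (Land, Air) yield 44/25, and no column does worse for the inspector. The mix makes the smuggler indifferent and guarantees 44/25, so it is optimal.

Yes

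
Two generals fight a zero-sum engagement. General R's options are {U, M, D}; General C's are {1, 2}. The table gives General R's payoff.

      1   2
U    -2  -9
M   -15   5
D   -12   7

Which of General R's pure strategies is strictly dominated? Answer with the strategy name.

M

D gives a strictly higher payoff than M against every column: -12 > -15, 7 > 5.
So M is strictly dominated and General R never plays it.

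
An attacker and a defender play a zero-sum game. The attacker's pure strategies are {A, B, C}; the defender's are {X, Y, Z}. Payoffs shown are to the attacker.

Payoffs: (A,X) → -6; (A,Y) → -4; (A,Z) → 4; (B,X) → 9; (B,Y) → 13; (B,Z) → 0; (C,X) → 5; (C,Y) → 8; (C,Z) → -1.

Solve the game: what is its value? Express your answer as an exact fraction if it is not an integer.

Row minima: A → -6, B → 0, C → -1; maximin = 0.
Column maxima: X → 9, Y → 13, Z → 4; minimax = 4.
0 ≠ 4, so there is no saddle point; optimal play is mixed.
C is strictly dominated by B, so the attacker never plays it.
Y is strictly dominated by X (it gives the attacker strictly more in every row), so the defender never plays it.
On the remaining 2×2 (A, B vs X, Z):
Let the attacker play A with probability p. Expected payoff against X: (-6)p + 9(1−p) = −15p + 9; against Z: 4p + 0(1−p) = 4p.
Setting these equal: −15p + 9 = 4p ⇒ −19p = -9 ⇒ p = 9/19, and the value is (-15)·(9/19) + 9 = 36/19.
For the defender: with q = P(X), equating A's and B's payoffs gives −10q + 4 = 9q ⇒ q = 4/19.

36/19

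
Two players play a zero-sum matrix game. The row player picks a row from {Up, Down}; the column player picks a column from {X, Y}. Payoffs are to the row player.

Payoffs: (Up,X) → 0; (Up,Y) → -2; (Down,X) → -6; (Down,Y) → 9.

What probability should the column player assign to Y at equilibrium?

6/17

Row minima: Up → -2, Down → -6; maximin = -2.
Column maxima: X → 0, Y → 9; minimax = 0.
-2 ≠ 0, so there is no saddle point; optimal play is mixed.
Let the row player play Up with probability p. Expected payoff against X: 0p + (-6)(1−p) = 6p − 6; against Y: (-2)p + 9(1−p) = −11p + 9.
Setting these equal: 6p − 6 = −11p + 9 ⇒ 17p = 15 ⇒ p = 15/17, and the value is (6)·(15/17) − 6 = -12/17.
For the column player: with q = P(X), equating Up's and Down's payoffs gives 2q − 2 = −15q + 9 ⇒ q = 11/17.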